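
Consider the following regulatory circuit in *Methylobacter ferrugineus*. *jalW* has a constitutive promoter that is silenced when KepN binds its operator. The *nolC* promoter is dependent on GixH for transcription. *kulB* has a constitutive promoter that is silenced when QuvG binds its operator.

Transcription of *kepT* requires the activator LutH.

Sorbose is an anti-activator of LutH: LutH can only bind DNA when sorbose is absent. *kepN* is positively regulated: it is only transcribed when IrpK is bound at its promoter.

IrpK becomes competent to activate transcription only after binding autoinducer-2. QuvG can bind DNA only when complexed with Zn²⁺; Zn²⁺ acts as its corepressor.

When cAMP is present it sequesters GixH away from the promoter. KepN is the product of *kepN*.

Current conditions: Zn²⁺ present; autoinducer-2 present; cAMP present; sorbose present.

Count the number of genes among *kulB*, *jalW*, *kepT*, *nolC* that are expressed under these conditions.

0

Zn²⁺ is present, so QuvG is active.
With repressor QuvG bound, *kulB* is not transcribed.
→ *kulB* is OFF.
Autoinducer-2 is present, so IrpK is active.
No repressor is bound and IrpK is active, so *kepN* is transcribed.
So KepN is produced and active.
With repressor KepN bound, *jalW* is not transcribed.
→ *jalW* is OFF.
Sorbose is present, so LutH is inactive.
Required activator LutH is absent, so *kepT* is not transcribed.
→ *kepT* is OFF.
cAMP is present, so GixH is inactive.
Required activator GixH is absent, so *nolC* is not transcribed.
→ *nolC* is OFF.
0 of the 4 genes are transcribed.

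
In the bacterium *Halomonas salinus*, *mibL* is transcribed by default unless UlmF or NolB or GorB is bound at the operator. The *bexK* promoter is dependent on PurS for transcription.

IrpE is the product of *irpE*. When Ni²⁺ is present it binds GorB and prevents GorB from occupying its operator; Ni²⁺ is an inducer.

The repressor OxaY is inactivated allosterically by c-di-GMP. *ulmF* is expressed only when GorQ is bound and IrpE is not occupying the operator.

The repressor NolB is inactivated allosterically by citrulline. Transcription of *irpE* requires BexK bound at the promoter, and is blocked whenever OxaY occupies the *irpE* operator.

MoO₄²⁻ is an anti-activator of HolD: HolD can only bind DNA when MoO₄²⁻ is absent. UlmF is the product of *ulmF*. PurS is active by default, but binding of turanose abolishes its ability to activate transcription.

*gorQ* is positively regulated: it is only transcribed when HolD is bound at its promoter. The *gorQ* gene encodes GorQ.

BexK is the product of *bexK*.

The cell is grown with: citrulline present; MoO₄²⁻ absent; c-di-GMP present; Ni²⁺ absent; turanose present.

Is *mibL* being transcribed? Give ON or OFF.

c-di-GMP is present, so OxaY is inactive.
Turanose is present, so PurS is inactive.
Required activator PurS is absent, so *bexK* is not transcribed.
So BexK is not produced.
Required activator BexK is absent, so *irpE* is not transcribed.
So IrpE is not produced.
MoO₄²⁻ is absent, so HolD is active.
No repressor is bound and HolD is active, so *gorQ* is transcribed.
So GorQ is produced and active.
No repressor is bound and GorQ is active, so *ulmF* is transcribed.
So UlmF is produced and active.
Citrulline is present, so NolB is inactive.
Ni²⁺ is absent, so GorB is active.
With repressor UlmF bound, *mibL* is not transcribed.

OFF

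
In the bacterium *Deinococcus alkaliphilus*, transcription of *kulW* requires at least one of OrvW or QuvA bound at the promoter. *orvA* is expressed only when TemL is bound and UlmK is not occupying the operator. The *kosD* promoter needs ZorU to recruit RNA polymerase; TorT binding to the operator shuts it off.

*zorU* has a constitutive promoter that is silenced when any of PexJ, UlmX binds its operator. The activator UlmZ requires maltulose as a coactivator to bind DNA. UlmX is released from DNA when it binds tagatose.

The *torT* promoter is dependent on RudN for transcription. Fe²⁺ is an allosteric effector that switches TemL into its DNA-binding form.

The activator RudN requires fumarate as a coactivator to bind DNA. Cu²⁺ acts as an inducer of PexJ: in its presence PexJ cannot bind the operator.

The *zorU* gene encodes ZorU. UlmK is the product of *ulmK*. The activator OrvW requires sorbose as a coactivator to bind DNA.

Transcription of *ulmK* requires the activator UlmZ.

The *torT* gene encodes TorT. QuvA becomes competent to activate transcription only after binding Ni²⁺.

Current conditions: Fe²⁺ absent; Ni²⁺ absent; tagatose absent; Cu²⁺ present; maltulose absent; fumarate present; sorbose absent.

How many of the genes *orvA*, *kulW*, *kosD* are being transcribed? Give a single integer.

Fe²⁺ is absent, so TemL is inactive.
Maltulose is absent, so UlmZ is inactive.
Required activator UlmZ is absent, so *ulmK* is not transcribed.
So UlmK is not produced.
Required activator TemL is absent, so *orvA* is not transcribed.
→ *orvA* is OFF.
Sorbose is absent, so OrvW is inactive.
Ni²⁺ is absent, so QuvA is inactive.
No activator is available at the *kulW* promoter, so *kulW* is not transcribed.
→ *kulW* is OFF.
Fumarate is present, so RudN is active.
No repressor is bound and RudN is active, so *torT* is transcribed.
So TorT is produced and active.
Cu²⁺ is present, so PexJ is inactive.
Tagatose is absent, so UlmX is active.
With repressor UlmX bound, *zorU* is not transcribed.
So ZorU is not produced.
With repressor TorT bound, *kosD* is not transcribed.
→ *kosD* is OFF.
0 of the 3 genes are transcribed.

0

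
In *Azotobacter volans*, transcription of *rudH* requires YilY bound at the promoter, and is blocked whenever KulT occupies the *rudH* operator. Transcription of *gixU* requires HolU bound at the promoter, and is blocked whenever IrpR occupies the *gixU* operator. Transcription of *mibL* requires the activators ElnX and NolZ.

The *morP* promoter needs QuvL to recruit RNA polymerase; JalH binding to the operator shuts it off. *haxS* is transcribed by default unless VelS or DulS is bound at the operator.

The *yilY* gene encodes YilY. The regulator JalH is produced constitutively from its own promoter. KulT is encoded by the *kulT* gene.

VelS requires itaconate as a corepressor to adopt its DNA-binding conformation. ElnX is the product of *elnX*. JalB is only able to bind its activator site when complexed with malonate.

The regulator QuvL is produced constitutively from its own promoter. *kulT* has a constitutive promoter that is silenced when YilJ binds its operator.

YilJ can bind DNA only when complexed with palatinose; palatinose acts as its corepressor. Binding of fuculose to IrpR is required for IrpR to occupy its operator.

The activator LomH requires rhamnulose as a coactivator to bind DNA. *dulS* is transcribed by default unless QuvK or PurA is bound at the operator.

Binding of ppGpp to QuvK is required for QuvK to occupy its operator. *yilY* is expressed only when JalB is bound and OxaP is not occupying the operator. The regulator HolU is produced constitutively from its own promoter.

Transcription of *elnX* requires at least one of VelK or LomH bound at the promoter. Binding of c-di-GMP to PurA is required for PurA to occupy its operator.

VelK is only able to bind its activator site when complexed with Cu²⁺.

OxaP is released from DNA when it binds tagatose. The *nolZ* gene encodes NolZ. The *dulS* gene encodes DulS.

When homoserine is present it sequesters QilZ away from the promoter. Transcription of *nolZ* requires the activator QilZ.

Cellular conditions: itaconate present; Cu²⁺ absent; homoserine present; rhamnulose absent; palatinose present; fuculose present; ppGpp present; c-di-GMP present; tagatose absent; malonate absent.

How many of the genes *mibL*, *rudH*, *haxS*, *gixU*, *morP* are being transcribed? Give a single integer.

Cu²⁺ is absent, so VelK is inactive.
Rhamnulose is absent, so LomH is inactive.
No activator is available at the *elnX* promoter, so *elnX* is not transcribed.
So ElnX is not produced.
Homoserine is present, so QilZ is inactive.
Required activator QilZ is absent, so *nolZ* is not transcribed.
So NolZ is not produced.
Required activator ElnX is absent, so *mibL* is not transcribed.
→ *mibL* is OFF.
Palatinose is present, so YilJ is active.
With repressor YilJ bound, *kulT* is not transcribed.
So KulT is not produced.
Tagatose is absent, so OxaP is active.
Malonate is absent, so JalB is inactive.
With repressor OxaP bound, *yilY* is not transcribed.
So YilY is not produced.
Required activator YilY is absent, so *rudH* is not transcribed.
→ *rudH* is OFF.
Itaconate is present, so VelS is active.
ppGpp is present, so QuvK is active.
c-di-GMP is present, so PurA is active.
With repressor QuvK bound, *dulS* is not transcribed.
So DulS is not produced.
With repressor VelS bound, *haxS* is not transcribed.
→ *haxS* is OFF.
Fuculose is present, so IrpR is active.
HolU is produced constitutively and is active.
With repressor IrpR bound, *gixU* is not transcribed.
→ *gixU* is OFF.
JalH is produced constitutively and is active.
QuvL is produced constitutively and is active.
With repressor JalH bound, *morP* is not transcribed.
→ *morP* is OFF.
0 of the 5 genes are transcribed.

0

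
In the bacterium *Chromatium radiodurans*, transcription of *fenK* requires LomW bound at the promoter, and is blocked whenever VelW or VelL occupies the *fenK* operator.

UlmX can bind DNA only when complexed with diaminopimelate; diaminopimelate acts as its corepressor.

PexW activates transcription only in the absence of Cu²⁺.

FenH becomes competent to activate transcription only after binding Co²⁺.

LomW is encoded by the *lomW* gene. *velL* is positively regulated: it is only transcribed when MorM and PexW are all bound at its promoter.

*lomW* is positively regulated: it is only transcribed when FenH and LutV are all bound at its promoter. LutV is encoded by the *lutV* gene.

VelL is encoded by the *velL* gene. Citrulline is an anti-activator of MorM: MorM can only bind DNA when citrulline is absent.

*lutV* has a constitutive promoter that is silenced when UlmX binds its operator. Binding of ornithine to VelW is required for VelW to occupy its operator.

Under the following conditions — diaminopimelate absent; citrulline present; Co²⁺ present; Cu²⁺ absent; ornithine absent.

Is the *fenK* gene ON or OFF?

ON

Ornithine is absent, so VelW is inactive.
Citrulline is present, so MorM is inactive.
Cu²⁺ is absent, so PexW is active.
Required activator MorM is absent, so *velL* is not transcribed.
So VelL is not produced.
Co²⁺ is present, so FenH is active.
Diaminopimelate is absent, so UlmX is inactive.
With no repressor bound, *lutV* is transcribed.
So LutV is produced and active.
No repressor is bound and FenH and LutV are active, so *lomW* is transcribed.
So LomW is produced and active.
No repressor is bound and LomW is active, so *fenK* is transcribed.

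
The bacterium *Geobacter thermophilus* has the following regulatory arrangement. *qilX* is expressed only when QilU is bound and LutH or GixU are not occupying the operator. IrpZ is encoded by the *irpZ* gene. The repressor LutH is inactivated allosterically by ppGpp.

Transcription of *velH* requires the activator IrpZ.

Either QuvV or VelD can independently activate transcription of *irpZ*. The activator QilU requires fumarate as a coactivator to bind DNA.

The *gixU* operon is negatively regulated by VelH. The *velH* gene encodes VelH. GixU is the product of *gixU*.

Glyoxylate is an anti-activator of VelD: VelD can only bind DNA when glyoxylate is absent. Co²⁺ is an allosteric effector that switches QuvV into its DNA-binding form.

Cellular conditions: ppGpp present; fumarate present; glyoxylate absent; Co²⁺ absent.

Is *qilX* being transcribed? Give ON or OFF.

ON

Fumarate is present, so QilU is active.
ppGpp is present, so LutH is inactive.
Co²⁺ is absent, so QuvV is inactive.
Glyoxylate is absent, so VelD is active.
Activator VelD is present, so *irpZ* is transcribed.
So IrpZ is produced and active.
No repressor is bound and IrpZ is active, so *velH* is transcribed.
So VelH is produced and active.
With repressor VelH bound, *gixU* is not transcribed.
So GixU is not produced.
No repressor is bound and QilU is active, so *qilX* is transcribed.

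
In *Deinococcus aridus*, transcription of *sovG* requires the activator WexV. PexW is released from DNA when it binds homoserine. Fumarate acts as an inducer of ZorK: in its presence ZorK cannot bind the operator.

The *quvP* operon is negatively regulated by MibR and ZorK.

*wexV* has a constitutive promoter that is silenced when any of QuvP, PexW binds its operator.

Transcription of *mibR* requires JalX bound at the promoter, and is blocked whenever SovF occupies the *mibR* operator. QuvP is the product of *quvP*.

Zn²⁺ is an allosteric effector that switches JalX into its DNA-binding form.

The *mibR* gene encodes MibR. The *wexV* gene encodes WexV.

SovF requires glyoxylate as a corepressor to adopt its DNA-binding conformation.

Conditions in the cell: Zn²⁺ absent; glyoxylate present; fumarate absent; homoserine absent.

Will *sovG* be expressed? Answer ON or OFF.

OFF

Glyoxylate is present, so SovF is active.
Zn²⁺ is absent, so JalX is inactive.
With repressor SovF bound, *mibR* is not transcribed.
So MibR is not produced.
Fumarate is absent, so ZorK is active.
With repressor ZorK bound, *quvP* is not transcribed.
So QuvP is not produced.
Homoserine is absent, so PexW is active.
With repressor PexW bound, *wexV* is not transcribed.
So WexV is not produced.
Required activator WexV is absent, so *sovG* is not transcribed.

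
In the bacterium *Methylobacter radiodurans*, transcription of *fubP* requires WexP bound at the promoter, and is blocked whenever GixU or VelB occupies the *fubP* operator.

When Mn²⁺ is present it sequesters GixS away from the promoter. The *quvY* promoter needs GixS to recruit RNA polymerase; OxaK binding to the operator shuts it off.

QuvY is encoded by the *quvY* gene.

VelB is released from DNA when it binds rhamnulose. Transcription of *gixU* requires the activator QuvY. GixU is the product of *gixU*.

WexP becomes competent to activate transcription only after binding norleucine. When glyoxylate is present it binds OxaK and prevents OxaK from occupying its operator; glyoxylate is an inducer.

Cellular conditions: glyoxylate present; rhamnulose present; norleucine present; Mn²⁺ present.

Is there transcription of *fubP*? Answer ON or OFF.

ON

Mn²⁺ is present, so GixS is inactive.
Glyoxylate is present, so OxaK is inactive.
Required activator GixS is absent, so *quvY* is not transcribed.
So QuvY is not produced.
Required activator QuvY is absent, so *gixU* is not transcribed.
So GixU is not produced.
Norleucine is present, so WexP is active.
Rhamnulose is present, so VelB is inactive.
No repressor is bound and WexP is active, so *fubP* is transcribed.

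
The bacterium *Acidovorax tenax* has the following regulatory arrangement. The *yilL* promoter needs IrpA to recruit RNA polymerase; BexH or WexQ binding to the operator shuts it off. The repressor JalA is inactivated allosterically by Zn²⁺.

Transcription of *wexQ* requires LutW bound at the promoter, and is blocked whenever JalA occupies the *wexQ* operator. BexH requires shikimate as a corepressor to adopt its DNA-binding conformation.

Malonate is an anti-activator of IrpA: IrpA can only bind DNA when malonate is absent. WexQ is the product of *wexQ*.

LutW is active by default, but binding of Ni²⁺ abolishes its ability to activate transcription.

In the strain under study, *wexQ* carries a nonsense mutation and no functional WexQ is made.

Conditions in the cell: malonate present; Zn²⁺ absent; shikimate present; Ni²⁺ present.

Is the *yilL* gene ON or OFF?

Shikimate is present, so BexH is active.
WexQ is non-functional in this strain, so it has no effect.
Malonate is present, so IrpA is inactive.
With repressor BexH bound, *yilL* is not transcribed.

OFF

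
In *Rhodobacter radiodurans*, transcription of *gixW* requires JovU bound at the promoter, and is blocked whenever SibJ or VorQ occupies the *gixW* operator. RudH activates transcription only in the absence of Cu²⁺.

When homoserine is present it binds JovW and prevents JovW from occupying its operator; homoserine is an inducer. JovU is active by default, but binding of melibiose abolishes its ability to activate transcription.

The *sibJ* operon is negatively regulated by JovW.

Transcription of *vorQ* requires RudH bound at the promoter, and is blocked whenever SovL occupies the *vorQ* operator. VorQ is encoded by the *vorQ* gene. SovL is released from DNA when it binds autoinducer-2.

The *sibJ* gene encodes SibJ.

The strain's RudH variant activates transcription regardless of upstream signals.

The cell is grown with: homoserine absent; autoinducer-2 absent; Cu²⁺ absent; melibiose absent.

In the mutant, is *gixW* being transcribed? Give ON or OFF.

Melibiose is absent, so JovU is active.
Homoserine is absent, so JovW is active.
With repressor JovW bound, *sibJ* is not transcribed.
So SibJ is not produced.
Autoinducer-2 is absent, so SovL is active.
RudH is constitutively active in this strain.
With repressor SovL bound, *vorQ* is not transcribed.
So VorQ is not produced.
No repressor is bound and JovU is active, so *gixW* is transcribed.

ON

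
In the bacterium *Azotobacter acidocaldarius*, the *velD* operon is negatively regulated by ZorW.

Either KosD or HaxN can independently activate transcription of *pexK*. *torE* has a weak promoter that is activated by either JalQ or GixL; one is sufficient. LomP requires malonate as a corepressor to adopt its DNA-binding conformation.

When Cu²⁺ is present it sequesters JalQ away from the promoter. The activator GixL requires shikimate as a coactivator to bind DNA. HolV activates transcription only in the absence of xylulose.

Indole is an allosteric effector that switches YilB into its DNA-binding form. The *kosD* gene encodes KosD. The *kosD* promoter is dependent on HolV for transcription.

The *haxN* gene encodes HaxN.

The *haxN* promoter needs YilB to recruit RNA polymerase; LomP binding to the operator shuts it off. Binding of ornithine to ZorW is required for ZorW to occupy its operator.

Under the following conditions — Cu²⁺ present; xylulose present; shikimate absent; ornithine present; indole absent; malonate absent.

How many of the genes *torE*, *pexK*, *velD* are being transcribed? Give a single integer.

0

Cu²⁺ is present, so JalQ is inactive.
Shikimate is absent, so GixL is inactive.
No activator is available at the *torE* promoter, so *torE* is not transcribed.
→ *torE* is OFF.
Xylulose is present, so HolV is inactive.
Required activator HolV is absent, so *kosD* is not transcribed.
So KosD is not produced.
Malonate is absent, so LomP is inactive.
Indole is absent, so YilB is inactive.
Required activator YilB is absent, so *haxN* is not transcribed.
So HaxN is not produced.
No activator is available at the *pexK* promoter, so *pexK* is not transcribed.
→ *pexK* is OFF.
Ornithine is present, so ZorW is active.
With repressor ZorW bound, *velD* is not transcribed.
→ *velD* is OFF.
0 of the 3 genes are transcribed.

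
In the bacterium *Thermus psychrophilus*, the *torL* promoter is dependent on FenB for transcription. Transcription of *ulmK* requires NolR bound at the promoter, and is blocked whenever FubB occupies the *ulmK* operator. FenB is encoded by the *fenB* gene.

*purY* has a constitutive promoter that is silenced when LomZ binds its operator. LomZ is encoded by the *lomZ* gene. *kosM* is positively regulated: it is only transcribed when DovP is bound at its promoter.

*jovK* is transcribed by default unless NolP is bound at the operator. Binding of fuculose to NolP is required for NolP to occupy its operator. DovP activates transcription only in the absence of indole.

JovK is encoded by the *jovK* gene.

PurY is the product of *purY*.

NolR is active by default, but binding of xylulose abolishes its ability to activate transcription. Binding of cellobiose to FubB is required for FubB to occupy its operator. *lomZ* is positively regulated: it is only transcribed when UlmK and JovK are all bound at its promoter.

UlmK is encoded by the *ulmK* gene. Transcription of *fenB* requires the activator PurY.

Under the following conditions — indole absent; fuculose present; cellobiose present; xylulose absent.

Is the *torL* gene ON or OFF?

Xylulose is absent, so NolR is active.
Cellobiose is present, so FubB is active.
With repressor FubB bound, *ulmK* is not transcribed.
So UlmK is not produced.
Fuculose is present, so NolP is active.
With repressor NolP bound, *jovK* is not transcribed.
So JovK is not produced.
Required activator UlmK is absent, so *lomZ* is not transcribed.
So LomZ is not produced.
With no repressor bound, *purY* is transcribed.
So PurY is produced and active.
No repressor is bound and PurY is active, so *fenB* is transcribed.
So FenB is produced and active.
No repressor is bound and FenB is active, so *torL* is transcribed.

ON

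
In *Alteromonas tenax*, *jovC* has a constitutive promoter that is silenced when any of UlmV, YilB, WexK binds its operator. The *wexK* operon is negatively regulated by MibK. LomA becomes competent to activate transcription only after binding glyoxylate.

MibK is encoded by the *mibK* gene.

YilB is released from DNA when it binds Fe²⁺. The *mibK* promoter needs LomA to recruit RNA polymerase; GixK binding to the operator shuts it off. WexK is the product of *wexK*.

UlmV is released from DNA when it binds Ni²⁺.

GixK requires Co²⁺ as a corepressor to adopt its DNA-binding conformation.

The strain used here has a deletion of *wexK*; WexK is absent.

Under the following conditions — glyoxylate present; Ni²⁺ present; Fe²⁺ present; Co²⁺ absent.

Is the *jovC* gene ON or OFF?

Ni²⁺ is present, so UlmV is inactive.
Fe²⁺ is present, so YilB is inactive.
WexK is non-functional in this strain, so it has no effect.
With no repressor bound, *jovC* is transcribed.

ON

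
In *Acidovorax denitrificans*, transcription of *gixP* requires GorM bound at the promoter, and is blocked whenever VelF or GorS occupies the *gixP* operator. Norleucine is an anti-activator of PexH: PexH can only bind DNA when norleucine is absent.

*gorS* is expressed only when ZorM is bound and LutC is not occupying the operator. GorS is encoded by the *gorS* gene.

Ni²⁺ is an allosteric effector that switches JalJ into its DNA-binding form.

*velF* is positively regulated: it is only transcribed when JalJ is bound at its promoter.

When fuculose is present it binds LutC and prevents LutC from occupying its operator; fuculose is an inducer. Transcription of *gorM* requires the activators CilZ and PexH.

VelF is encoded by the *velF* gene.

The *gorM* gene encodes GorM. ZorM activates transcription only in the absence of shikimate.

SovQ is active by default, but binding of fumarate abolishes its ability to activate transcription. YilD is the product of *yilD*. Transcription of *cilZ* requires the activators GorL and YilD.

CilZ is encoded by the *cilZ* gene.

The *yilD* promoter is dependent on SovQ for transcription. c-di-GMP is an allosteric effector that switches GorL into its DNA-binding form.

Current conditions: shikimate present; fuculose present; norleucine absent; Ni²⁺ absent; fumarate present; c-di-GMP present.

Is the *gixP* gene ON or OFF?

OFF

Ni²⁺ is absent, so JalJ is inactive.
Required activator JalJ is absent, so *velF* is not transcribed.
So VelF is not produced.
c-di-GMP is present, so GorL is active.
Fumarate is present, so SovQ is inactive.
Required activator SovQ is absent, so *yilD* is not transcribed.
So YilD is not produced.
Required activator YilD is absent, so *cilZ* is not transcribed.
So CilZ is not produced.
Norleucine is absent, so PexH is active.
Required activator CilZ is absent, so *gorM* is not transcribed.
So GorM is not produced.
Shikimate is present, so ZorM is inactive.
Fuculose is present, so LutC is inactive.
Required activator ZorM is absent, so *gorS* is not transcribed.
So GorS is not produced.
Required activator GorM is absent, so *gixP* is not transcribed.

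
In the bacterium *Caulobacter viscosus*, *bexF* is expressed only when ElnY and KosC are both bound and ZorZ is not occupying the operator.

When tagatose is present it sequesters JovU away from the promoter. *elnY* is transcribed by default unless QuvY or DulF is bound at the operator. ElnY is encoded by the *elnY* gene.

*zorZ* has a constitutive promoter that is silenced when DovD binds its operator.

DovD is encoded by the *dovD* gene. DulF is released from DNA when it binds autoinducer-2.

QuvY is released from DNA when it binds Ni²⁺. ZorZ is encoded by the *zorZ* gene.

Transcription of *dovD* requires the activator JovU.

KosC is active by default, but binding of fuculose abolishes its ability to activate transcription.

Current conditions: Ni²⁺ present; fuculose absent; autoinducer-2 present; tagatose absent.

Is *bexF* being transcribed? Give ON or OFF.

ON

Tagatose is absent, so JovU is active.
No repressor is bound and JovU is active, so *dovD* is transcribed.
So DovD is produced and active.
With repressor DovD bound, *zorZ* is not transcribed.
So ZorZ is not produced.
Ni²⁺ is present, so QuvY is inactive.
Autoinducer-2 is present, so DulF is inactive.
With no repressor bound, *elnY* is transcribed.
So ElnY is produced and active.
Fuculose is absent, so KosC is active.
No repressor is bound and ElnY and KosC are active, so *bexF* is transcribed.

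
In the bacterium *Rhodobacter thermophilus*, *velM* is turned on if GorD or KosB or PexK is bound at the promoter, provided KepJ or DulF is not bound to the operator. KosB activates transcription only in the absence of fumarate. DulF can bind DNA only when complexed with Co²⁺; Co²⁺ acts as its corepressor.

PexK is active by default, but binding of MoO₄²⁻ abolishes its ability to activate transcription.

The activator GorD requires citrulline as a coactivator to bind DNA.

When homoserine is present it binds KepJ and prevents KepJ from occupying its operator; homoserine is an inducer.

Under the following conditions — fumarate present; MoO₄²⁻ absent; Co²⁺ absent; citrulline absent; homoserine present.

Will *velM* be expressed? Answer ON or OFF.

ON

Citrulline is absent, so GorD is inactive.
Homoserine is present, so KepJ is inactive.
Fumarate is present, so KosB is inactive.
Co²⁺ is absent, so DulF is inactive.
MoO₄²⁻ is absent, so PexK is active.
Activator PexK is present, so *velM* is transcribed.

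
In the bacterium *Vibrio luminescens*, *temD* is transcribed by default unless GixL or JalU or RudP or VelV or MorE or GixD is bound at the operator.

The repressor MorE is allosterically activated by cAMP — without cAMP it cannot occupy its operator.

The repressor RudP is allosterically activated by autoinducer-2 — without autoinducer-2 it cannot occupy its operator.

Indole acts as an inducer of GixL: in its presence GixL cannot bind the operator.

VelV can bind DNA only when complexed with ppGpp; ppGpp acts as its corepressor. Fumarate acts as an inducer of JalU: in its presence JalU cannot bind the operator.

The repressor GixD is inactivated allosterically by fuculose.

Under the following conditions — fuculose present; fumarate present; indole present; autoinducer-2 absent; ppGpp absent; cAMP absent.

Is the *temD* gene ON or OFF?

ON

Indole is present, so GixL is inactive.
Fumarate is present, so JalU is inactive.
Autoinducer-2 is absent, so RudP is inactive.
ppGpp is absent, so VelV is inactive.
cAMP is absent, so MorE is inactive.
Fuculose is present, so GixD is inactive.
With no repressor bound, *temD* is transcribed.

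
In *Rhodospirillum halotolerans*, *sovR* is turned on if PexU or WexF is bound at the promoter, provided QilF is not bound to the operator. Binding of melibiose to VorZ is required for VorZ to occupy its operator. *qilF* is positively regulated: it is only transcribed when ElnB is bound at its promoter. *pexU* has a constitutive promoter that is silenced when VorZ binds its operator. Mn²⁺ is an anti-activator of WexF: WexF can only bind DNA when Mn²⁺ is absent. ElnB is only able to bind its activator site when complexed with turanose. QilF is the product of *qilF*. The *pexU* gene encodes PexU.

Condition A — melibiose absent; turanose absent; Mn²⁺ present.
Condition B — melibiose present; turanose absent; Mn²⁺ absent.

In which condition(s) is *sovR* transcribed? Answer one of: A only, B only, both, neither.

Condition A:
Melibiose is absent, so VorZ is inactive.
With no repressor bound, *pexU* is transcribed.
So PexU is produced and active.
Turanose is absent, so ElnB is inactive.
Required activator ElnB is absent, so *qilF* is not transcribed.
So QilF is not produced.
Mn²⁺ is present, so WexF is inactive.
Activator PexU is present, so *sovR* is transcribed.
→ *sovR* is ON in A.
Condition B:
Melibiose is present, so VorZ is active.
With repressor VorZ bound, *pexU* is not transcribed.
So PexU is not produced.
Turanose is absent, so ElnB is inactive.
Required activator ElnB is absent, so *qilF* is not transcribed.
So QilF is not produced.
Mn²⁺ is absent, so WexF is active.
Activator WexF is present, so *sovR* is transcribed.
→ *sovR* is ON in B.

both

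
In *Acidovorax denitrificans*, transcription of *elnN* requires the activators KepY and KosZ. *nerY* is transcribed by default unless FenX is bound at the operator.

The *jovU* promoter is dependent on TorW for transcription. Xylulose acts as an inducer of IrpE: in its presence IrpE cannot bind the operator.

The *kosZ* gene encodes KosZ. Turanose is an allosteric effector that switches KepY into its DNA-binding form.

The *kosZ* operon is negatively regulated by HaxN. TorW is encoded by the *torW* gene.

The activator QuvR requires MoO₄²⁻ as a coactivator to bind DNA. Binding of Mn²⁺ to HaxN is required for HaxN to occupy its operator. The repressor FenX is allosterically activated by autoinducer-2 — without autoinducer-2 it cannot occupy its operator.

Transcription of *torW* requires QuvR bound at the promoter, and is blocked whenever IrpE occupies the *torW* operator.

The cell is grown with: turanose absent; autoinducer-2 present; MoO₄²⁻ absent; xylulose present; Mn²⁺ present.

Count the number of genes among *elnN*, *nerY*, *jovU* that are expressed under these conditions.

Turanose is absent, so KepY is inactive.
Mn²⁺ is present, so HaxN is active.
With repressor HaxN bound, *kosZ* is not transcribed.
So KosZ is not produced.
Required activator KepY is absent, so *elnN* is not transcribed.
→ *elnN* is OFF.
Autoinducer-2 is present, so FenX is active.
With repressor FenX bound, *nerY* is not transcribed.
→ *nerY* is OFF.
Xylulose is present, so IrpE is inactive.
MoO₄²⁻ is absent, so QuvR is inactive.
Required activator QuvR is absent, so *torW* is not transcribed.
So TorW is not produced.
Required activator TorW is absent, so *jovU* is not transcribed.
→ *jovU* is OFF.
0 of the 3 genes are transcribed.

0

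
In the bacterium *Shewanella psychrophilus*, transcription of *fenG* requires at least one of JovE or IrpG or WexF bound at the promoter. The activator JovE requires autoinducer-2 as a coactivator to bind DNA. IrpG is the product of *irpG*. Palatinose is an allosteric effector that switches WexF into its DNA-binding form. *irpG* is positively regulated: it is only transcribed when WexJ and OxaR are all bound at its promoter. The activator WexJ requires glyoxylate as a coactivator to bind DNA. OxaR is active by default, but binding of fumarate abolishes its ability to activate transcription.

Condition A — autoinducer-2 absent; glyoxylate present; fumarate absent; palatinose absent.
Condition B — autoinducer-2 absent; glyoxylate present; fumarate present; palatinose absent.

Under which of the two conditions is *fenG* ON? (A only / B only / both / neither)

A only

Condition A:
Autoinducer-2 is absent, so JovE is inactive.
Glyoxylate is present, so WexJ is active.
Fumarate is absent, so OxaR is active.
No repressor is bound and WexJ and OxaR are active, so *irpG* is transcribed.
So IrpG is produced and active.
Palatinose is absent, so WexF is inactive.
Activator IrpG is present, so *fenG* is transcribed.
→ *fenG* is ON in A.
Condition B:
Autoinducer-2 is absent, so JovE is inactive.
Glyoxylate is present, so WexJ is active.
Fumarate is present, so OxaR is inactive.
Required activator OxaR is absent, so *irpG* is not transcribed.
So IrpG is not produced.
Palatinose is absent, so WexF is inactive.
No activator is available at the *fenG* promoter, so *fenG* is not transcribed.
→ *fenG* is OFF in B.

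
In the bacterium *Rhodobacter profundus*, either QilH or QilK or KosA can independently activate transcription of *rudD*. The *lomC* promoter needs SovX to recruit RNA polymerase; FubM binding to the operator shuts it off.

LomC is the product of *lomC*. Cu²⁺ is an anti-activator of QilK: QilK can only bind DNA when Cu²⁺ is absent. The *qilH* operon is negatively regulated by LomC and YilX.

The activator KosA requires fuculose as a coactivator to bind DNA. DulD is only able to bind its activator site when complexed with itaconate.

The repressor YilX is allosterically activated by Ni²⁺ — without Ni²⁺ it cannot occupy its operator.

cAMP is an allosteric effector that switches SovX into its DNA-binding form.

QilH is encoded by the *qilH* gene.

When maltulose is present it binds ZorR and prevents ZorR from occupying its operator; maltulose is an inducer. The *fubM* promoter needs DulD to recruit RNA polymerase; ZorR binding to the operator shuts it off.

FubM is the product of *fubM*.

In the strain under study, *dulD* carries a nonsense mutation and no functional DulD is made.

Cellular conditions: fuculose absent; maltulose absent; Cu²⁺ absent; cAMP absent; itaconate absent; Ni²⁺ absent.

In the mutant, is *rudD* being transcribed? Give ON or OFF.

Maltulose is absent, so ZorR is active.
DulD is non-functional in this strain, so it has no effect.
With repressor ZorR bound, *fubM* is not transcribed.
So FubM is not produced.
cAMP is absent, so SovX is inactive.
Required activator SovX is absent, so *lomC* is not transcribed.
So LomC is not produced.
Ni²⁺ is absent, so YilX is inactive.
With no repressor bound, *qilH* is transcribed.
So QilH is produced and active.
Cu²⁺ is absent, so QilK is active.
Fuculose is absent, so KosA is inactive.
Activator QilH is present, so *rudD* is transcribed.

ON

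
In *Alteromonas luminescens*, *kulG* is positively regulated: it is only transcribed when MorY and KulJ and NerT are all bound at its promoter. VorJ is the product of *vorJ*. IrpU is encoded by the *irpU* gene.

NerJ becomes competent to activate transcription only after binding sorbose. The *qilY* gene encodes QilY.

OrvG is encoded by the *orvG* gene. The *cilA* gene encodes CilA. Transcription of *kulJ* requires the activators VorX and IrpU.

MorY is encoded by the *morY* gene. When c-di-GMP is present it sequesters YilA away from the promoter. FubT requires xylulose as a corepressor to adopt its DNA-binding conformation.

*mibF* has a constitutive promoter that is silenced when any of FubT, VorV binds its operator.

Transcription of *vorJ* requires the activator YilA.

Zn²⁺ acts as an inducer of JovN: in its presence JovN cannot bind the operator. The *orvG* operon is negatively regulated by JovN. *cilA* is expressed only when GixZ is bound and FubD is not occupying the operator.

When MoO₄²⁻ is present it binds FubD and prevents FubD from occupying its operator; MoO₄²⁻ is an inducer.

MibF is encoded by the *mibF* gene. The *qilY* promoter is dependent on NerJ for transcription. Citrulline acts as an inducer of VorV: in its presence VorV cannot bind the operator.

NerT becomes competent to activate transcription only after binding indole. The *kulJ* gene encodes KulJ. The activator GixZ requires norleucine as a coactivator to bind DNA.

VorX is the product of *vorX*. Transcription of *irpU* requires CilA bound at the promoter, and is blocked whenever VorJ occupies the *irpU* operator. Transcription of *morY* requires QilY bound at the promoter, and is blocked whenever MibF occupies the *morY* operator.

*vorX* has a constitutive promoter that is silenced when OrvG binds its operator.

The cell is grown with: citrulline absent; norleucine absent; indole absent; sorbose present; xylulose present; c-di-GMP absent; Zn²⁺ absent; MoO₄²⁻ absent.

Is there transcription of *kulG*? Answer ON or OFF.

Sorbose is present, so NerJ is active.
No repressor is bound and NerJ is active, so *qilY* is transcribed.
So QilY is produced and active.
Xylulose is present, so FubT is active.
Citrulline is absent, so VorV is active.
With repressor FubT bound, *mibF* is not transcribed.
So MibF is not produced.
No repressor is bound and QilY is active, so *morY* is transcribed.
So MorY is produced and active.
Zn²⁺ is absent, so JovN is active.
With repressor JovN bound, *orvG* is not transcribed.
So OrvG is not produced.
With no repressor bound, *vorX* is transcribed.
So VorX is produced and active.
MoO₄²⁻ is absent, so FubD is active.
Norleucine is absent, so GixZ is inactive.
With repressor FubD bound, *cilA* is not transcribed.
So CilA is not produced.
c-di-GMP is absent, so YilA is active.
No repressor is bound and YilA is active, so *vorJ* is transcribed.
So VorJ is produced and active.
With repressor VorJ bound, *irpU* is not transcribed.
So IrpU is not produced.
Required activator IrpU is absent, so *kulJ* is not transcribed.
So KulJ is not produced.
Indole is absent, so NerT is inactive.
Required activator KulJ is absent, so *kulG* is not transcribed.

OFF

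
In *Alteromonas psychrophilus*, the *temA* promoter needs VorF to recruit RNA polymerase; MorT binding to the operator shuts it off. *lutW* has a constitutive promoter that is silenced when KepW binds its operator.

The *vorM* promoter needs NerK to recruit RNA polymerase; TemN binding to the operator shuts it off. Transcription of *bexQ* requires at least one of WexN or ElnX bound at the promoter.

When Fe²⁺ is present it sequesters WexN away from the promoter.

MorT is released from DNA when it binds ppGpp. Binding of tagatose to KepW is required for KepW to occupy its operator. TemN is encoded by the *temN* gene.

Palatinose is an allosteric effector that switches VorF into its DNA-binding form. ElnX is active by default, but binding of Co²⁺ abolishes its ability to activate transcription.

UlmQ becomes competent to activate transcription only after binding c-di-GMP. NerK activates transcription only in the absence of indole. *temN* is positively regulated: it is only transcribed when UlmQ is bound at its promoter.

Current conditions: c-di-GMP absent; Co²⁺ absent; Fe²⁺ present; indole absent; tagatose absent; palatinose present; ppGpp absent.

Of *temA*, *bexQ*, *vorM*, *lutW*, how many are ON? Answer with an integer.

Palatinose is present, so VorF is active.
ppGpp is absent, so MorT is active.
With repressor MorT bound, *temA* is not transcribed.
→ *temA* is OFF.
Fe²⁺ is present, so WexN is inactive.
Co²⁺ is absent, so ElnX is active.
Activator ElnX is present, so *bexQ* is transcribed.
→ *bexQ* is ON.
c-di-GMP is absent, so UlmQ is inactive.
Required activator UlmQ is absent, so *temN* is not transcribed.
So TemN is not produced.
Indole is absent, so NerK is active.
No repressor is bound and NerK is active, so *vorM* is transcribed.
→ *vorM* is ON.
Tagatose is absent, so KepW is inactive.
With no repressor bound, *lutW* is transcribed.
→ *lutW* is ON.
3 of the 4 genes are transcribed.

3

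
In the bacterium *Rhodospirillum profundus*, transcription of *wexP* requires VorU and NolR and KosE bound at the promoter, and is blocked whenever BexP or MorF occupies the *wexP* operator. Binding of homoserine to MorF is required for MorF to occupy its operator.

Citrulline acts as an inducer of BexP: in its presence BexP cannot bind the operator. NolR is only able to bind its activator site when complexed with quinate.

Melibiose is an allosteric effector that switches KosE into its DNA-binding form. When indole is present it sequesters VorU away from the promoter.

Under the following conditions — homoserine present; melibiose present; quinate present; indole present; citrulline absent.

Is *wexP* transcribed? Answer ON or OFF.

OFF

Indole is present, so VorU is inactive.
Citrulline is absent, so BexP is active.
Quinate is present, so NolR is active.
Melibiose is present, so KosE is active.
Homoserine is present, so MorF is active.
With repressor BexP bound, *wexP* is not transcribed.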